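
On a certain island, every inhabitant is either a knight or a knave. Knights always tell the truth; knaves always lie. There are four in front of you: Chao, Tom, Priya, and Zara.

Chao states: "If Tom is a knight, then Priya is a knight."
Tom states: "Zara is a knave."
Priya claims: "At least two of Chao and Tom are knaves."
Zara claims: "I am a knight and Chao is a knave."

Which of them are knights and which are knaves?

Chao: knave, Tom: knight, Priya: knave, Zara: knave

Consider Chao. Suppose Chao is a knight.
Then no assignment of the remaining roles makes every statement match its speaker's type — contradiction.
So Chao is a knave.
Consider Tom. Suppose Tom is a knave.
Then Chao's statement comes out true, contradicting Chao being a knave.
So Tom is a knight.
With that fixed, Priya's statement is false, so Priya is a knave.
Consider Zara. Suppose Zara is a knight.
Then Tom's statement comes out false, contradicting Tom being a knight.
So Zara is a knave.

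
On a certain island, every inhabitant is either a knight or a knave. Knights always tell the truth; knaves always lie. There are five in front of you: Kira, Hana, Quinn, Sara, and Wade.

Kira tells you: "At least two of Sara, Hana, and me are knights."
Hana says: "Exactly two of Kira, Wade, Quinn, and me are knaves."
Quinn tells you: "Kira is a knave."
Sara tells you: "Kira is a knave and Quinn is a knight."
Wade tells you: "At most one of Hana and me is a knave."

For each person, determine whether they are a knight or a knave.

Consider Kira. Suppose Kira is a knight.
Then no assignment of the remaining roles makes every statement match its speaker's type — contradiction.
So Kira is a knave.
With that fixed, Quinn's statement is true, so Quinn is a knight.
With that fixed, Sara's statement is true, so Sara is a knight.
Consider Hana. Suppose Hana is a knight.
Then Kira's statement comes out true, contradicting Kira being a knave.
So Hana is a knave.
Consider Wade. Suppose Wade is a knight.
Then Hana's statement comes out true, contradicting Hana being a knave.
So Wade is a knave.

Kira: knave, Hana: knave, Quinn: knight, Sara: knight, Wade: knave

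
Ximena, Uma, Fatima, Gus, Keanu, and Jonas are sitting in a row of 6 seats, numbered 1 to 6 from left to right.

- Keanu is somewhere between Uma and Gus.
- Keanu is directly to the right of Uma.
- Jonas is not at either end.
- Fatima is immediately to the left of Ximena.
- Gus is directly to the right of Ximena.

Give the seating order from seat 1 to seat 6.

Uma, Keanu, Jonas, Fatima, Ximena, Gus

From clue 1: Keanu is in {2,3,4,5}.
From clues 1–2: Uma is in {1,2,3,4}.
From clues 1–4: Uma is in {1,3,4}.
From clues 1–5: Uma → seat 1, Keanu → seat 2, Jonas → seat 3, Fatima → seat 4, Ximena → seat 5, Gus → seat 6.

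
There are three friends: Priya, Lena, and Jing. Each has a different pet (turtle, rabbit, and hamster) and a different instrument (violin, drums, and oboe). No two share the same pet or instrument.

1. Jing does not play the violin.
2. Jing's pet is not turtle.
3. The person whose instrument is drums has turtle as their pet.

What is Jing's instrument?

Clue 1 rules out violin for Jing's instrument.
With clues 1–3, drums is impossible for Jing's instrument.
That leaves oboe.

oboe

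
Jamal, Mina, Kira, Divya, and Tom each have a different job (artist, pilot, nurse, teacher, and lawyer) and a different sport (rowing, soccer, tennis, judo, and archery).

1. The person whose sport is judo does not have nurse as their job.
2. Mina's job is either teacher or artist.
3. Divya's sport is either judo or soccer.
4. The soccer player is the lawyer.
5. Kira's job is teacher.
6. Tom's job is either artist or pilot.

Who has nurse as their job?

Jamal

With clues 1–2, Mina is impossible for the one with job nurse.
With clues 1–4, Divya is impossible for the one with job nurse.
With clues 1–5, Kira is impossible for the one with job nurse.
With clues 1–6, Tom is impossible for the one with job nurse.
That leaves Jamal.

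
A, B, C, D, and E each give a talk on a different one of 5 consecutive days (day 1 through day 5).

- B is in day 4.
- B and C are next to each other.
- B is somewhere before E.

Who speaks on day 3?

C

With clue 1, B is ruled out for day 3.
With clues 1–3, A, D, and E are ruled out for day 3.
So day 3 is C.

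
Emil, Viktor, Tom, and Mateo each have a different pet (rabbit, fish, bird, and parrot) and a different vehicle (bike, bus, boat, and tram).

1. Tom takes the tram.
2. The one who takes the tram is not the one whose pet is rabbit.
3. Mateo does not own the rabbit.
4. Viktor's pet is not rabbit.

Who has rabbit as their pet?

Emil

With clues 1–2, Tom is impossible for the one with pet rabbit.
With clues 1–3, Mateo is impossible for the one with pet rabbit.
With clues 1–4, Viktor is impossible for the one with pet rabbit.
That leaves Emil.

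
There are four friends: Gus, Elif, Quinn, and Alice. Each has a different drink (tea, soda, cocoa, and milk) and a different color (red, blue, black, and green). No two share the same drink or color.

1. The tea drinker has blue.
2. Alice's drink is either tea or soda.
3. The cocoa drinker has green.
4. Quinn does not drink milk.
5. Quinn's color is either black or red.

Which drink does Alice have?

With clues 1–2, cocoa and milk are impossible for Alice's drink.
With clues 1–5, soda is impossible for Alice's drink.
That leaves tea.

tea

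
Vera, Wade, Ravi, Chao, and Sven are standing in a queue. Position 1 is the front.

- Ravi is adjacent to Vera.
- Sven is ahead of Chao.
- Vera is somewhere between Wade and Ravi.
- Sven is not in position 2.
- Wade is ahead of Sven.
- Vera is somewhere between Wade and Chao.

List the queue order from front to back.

From clues 1–2: Chao is in {2,3,4,5}.
From clues 1–3: Vera is in {2,3,4}.
From clues 1–5: Vera → position 2, Sven → position 4, Chao → position 5.
From clues 1–6: Wade → position 1, Ravi → position 3.

Wade, Vera, Ravi, Sven, Chao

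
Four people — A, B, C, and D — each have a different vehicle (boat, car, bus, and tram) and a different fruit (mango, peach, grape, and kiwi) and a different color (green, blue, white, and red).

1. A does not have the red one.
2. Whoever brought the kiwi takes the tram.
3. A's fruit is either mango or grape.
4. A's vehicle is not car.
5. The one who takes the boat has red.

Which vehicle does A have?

With clues 1–3, tram is impossible for A's vehicle.
With clues 1–4, car is impossible for A's vehicle.
With clues 1–5, boat is impossible for A's vehicle.
That leaves bus.

bus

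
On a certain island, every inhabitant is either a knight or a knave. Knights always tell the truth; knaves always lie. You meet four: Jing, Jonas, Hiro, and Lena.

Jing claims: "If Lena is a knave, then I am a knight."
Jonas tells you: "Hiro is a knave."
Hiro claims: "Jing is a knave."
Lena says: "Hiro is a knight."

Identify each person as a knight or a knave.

Jing: knight, Jonas: knight, Hiro: knave, Lena: knave

Consider Jing. Suppose Jing is a knave.
Then no assignment of the remaining roles makes every statement match its speaker's type — contradiction.
So Jing is a knight.
With that fixed, Hiro's statement is false, so Hiro is a knave.
With that fixed, Lena's statement is false, so Lena is a knave.
With that fixed, Jonas's statement is true, so Jonas is a knight.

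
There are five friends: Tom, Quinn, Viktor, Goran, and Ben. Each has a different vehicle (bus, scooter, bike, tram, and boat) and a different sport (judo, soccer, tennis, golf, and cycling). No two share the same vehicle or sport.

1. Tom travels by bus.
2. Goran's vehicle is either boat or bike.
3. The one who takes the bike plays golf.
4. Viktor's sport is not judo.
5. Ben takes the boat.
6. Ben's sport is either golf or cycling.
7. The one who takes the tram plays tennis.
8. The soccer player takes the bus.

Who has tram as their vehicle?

Viktor

Clue 1 rules out Tom for the one with vehicle tram.
With clues 1–2, Goran is impossible for the one with vehicle tram.
With clues 1–5, Ben is impossible for the one with vehicle tram.
With clues 1–8, Quinn is impossible for the one with vehicle tram.
That leaves Viktor.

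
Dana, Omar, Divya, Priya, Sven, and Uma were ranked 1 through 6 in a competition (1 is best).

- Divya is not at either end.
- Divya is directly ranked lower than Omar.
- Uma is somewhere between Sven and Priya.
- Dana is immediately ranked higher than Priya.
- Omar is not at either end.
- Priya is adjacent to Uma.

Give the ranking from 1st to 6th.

From clue 1: Divya is in {2,3,4,5}.
From clues 1–2: Omar is in {1,2,3,4}.
From clues 1–4: Dana is in {1,3,5}.
From clues 1–5: Dana is in {1,5}.
From clues 1–6: Dana → rank 1, Priya → rank 2, Uma → rank 3, Omar → rank 4, Divya → rank 5, Sven → rank 6.

Dana, Priya, Uma, Omar, Divya, Sven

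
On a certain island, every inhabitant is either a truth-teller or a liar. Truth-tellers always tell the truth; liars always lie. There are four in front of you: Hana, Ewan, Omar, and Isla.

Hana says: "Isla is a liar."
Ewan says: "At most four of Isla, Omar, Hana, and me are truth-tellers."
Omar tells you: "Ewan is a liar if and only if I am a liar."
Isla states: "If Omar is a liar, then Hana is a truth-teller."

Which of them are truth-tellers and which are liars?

Hana: liar, Ewan: truth-teller, Omar: truth-teller, Isla: truth-teller

Regardless of anyone's role, Ewan's statement is true, so Ewan is a truth-teller.
Consider Hana. Suppose Hana is a truth-teller.
Then no assignment of the remaining roles makes every statement match its speaker's type — contradiction.
So Hana is a liar.
Consider Omar. Suppose Omar is a liar.
Then no assignment of the remaining roles makes every statement match its speaker's type — contradiction.
So Omar is a truth-teller.
With that fixed, Isla's statement is true, so Isla is a truth-teller.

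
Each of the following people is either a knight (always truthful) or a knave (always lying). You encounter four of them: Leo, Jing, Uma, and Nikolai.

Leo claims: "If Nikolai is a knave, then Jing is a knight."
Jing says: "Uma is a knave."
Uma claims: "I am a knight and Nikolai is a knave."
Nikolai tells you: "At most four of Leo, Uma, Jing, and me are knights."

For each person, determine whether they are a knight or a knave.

Leo: knight, Jing: knight, Uma: knave, Nikolai: knight

Regardless of anyone's role, Nikolai's statement is true, so Nikolai is a knight.
With that fixed, Leo's statement is true, so Leo is a knight.
With that fixed, Uma's statement is false, so Uma is a knave.
With that fixed, Jing's statement is true, so Jing is a knight.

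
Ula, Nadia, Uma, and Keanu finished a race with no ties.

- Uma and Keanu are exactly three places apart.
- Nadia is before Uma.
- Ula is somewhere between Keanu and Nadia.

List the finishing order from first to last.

From clue 1: Ula is in {2,3}.
From clues 1–2: Keanu → place 1, Uma → place 4.
From clues 1–3: Ula → place 2, Nadia → place 3.

Keanu, Ula, Nadia, Uma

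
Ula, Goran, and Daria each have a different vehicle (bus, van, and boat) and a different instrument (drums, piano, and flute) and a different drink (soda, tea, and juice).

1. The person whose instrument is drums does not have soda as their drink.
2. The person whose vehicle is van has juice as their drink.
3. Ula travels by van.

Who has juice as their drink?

Ula

With clues 1–3, Daria and Goran are impossible for the one with drink juice.
That leaves Ula.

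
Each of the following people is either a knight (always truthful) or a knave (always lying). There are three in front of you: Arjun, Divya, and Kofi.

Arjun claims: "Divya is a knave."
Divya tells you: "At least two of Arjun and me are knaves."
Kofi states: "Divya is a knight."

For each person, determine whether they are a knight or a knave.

Consider Arjun. Suppose Arjun is a knave.
Then whichever role Divya has, Divya's statement has the wrong truth value — contradiction.
So Arjun is a knight.
With that fixed, Divya's statement is false, so Divya is a knave.
With that fixed, Kofi's statement is false, so Kofi is a knave.

Arjun: knight, Divya: knave, Kofi: knave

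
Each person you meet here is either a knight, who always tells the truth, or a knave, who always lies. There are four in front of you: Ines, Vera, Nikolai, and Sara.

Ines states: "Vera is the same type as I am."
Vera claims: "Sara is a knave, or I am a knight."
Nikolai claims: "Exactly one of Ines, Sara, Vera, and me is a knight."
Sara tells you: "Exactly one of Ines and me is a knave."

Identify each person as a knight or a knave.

Consider Ines. Suppose Ines is a knight.
Then whichever role Sara has, Sara's statement has the wrong truth value — contradiction.
So Ines is a knave.
Consider Vera. Suppose Vera is a knave.
Then Ines's statement comes out true, contradicting Ines being a knave.
So Vera is a knight.
Consider Nikolai. Suppose Nikolai is a knight.
Then Nikolai's own statement would have to be true, but it can't be — contradiction.
So Nikolai is a knave.
Consider Sara. Suppose Sara is a knave.
Then Nikolai's statement comes out true, contradicting Nikolai being a knave.
So Sara is a knight.

Ines: knave, Vera: knight, Nikolai: knave, Sara: knight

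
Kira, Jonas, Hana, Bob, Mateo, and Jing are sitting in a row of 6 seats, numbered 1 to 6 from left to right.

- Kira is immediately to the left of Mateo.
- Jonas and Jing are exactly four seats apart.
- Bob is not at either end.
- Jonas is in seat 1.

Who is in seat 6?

With clue 1, Kira is ruled out for seat 6.
With clues 1–2, Mateo is ruled out for seat 6.
With clues 1–3, Bob is ruled out for seat 6.
With clues 1–4, Jing and Jonas are ruled out for seat 6.
So seat 6 is Hana.

Hana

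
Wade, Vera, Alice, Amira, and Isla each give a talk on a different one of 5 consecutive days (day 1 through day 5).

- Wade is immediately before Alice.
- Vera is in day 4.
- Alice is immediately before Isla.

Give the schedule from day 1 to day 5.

Wade, Alice, Isla, Vera, Amira

From clue 1: Wade is in {1,2,3,4}.
From clues 1–2: Vera → day 4.
From clues 1–3: Wade → day 1, Alice → day 2, Isla → day 3, Amira → day 5.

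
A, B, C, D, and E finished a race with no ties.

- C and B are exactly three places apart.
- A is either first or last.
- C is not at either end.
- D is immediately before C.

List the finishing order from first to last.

B, E, D, C, A

From clue 1: B is in {1,2,4,5}.
From clues 1–2: A is in {1,5}.
From clues 1–4: B → place 1, E → place 2, D → place 3, C → place 4, A → place 5.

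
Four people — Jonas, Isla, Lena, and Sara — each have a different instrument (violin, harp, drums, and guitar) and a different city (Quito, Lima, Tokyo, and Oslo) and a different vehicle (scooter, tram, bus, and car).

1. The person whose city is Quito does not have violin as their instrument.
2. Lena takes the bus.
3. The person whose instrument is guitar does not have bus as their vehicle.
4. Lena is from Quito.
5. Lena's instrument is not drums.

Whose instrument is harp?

With clues 1–5, Isla, Jonas, and Sara are impossible for the one with instrument harp.
That leaves Lena.

Lena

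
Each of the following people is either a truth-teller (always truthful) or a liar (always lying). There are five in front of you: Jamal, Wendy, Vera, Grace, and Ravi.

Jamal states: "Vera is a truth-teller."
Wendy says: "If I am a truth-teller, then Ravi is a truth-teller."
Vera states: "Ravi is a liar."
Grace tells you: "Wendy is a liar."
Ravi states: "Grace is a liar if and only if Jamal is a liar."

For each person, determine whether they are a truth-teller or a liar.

Jamal: liar, Wendy: truth-teller, Vera: liar, Grace: liar, Ravi: truth-teller

Consider Jamal. Suppose Jamal is a truth-teller.
Then no assignment of the remaining roles makes every statement match its speaker's type — contradiction.
So Jamal is a liar.
Consider Wendy. Suppose Wendy is a liar.
Then Wendy's own statement would have to be false, but it can't be — contradiction.
So Wendy is a truth-teller.
With that fixed, Grace's statement is false, so Grace is a liar.
With that fixed, Ravi's statement is true, so Ravi is a truth-teller.
With that fixed, Vera's statement is false, so Vera is a liar.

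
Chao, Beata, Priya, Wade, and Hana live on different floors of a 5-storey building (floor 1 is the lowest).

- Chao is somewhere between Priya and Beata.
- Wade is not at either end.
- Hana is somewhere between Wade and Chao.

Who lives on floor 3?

With clues 1–3, Beata, Chao, Priya, and Wade are ruled out for floor 3.
So floor 3 is Hana.

Hana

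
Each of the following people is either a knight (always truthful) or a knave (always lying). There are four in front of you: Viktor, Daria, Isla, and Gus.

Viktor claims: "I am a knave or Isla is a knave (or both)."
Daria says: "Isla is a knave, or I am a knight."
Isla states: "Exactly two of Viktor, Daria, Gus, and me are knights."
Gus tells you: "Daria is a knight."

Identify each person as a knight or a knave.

Consider Viktor. Suppose Viktor is a knave.
Then Viktor's own statement would have to be false, but it can't be — contradiction.
So Viktor is a knight.
Consider Daria. Suppose Daria is a knave.
Then no assignment of the remaining roles makes every statement match its speaker's type — contradiction.
So Daria is a knight.
With that fixed, Gus's statement is true, so Gus is a knight.
With that fixed, Isla's statement is false, so Isla is a knave.

Viktor: knight, Daria: knight, Isla: knave, Gus: knight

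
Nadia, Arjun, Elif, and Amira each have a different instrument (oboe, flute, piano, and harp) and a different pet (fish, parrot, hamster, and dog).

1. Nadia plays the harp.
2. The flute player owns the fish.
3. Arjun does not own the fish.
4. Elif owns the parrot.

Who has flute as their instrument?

Clue 1 rules out Nadia for the one with instrument flute.
With clues 1–3, Arjun is impossible for the one with instrument flute.
With clues 1–4, Elif is impossible for the one with instrument flute.
That leaves Amira.

Amira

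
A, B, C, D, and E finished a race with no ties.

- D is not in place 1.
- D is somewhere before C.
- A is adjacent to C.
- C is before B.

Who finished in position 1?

E

With clue 1, D is ruled out for place 1.
With clues 1–2, C is ruled out for place 1.
With clues 1–3, A is ruled out for place 1.
With clues 1–4, B is ruled out for place 1.
So place 1 is E.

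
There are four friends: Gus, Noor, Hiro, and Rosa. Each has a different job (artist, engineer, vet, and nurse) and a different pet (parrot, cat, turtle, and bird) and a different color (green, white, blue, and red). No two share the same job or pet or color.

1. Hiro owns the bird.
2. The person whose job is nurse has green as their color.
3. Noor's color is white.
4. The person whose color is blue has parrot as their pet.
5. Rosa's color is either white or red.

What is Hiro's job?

With clues 1–5, artist, engineer, and vet are impossible for Hiro's job.
That leaves nurse.

nurse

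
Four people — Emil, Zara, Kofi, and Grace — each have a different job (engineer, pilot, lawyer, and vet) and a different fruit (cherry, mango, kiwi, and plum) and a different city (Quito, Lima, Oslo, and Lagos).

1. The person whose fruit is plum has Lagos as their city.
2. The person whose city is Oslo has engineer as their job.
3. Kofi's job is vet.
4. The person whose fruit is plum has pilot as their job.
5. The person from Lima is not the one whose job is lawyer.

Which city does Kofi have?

With clues 1–3, Oslo is impossible for Kofi's city.
With clues 1–4, Lagos is impossible for Kofi's city.
With clues 1–5, Quito is impossible for Kofi's city.
That leaves Lima.

Lima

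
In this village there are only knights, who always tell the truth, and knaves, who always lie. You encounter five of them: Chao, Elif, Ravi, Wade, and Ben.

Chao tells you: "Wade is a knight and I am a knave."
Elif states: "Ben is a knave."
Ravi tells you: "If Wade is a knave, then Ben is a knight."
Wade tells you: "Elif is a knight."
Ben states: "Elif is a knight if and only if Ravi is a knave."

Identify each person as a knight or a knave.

Chao: knave, Elif: knave, Ravi: knight, Wade: knave, Ben: knight

Consider Chao. Suppose Chao is a knight.
Then Chao's own statement would have to be true, but it can't be — contradiction.
So Chao is a knave.
Consider Elif. Suppose Elif is a knight.
Then no assignment of the remaining roles makes every statement match its speaker's type — contradiction.
So Elif is a knave.
With that fixed, Wade's statement is false, so Wade is a knave.
Consider Ravi. Suppose Ravi is a knave.
Then no assignment of the remaining roles makes every statement match its speaker's type — contradiction.
So Ravi is a knight.
With that fixed, Ben's statement is true, so Ben is a knight.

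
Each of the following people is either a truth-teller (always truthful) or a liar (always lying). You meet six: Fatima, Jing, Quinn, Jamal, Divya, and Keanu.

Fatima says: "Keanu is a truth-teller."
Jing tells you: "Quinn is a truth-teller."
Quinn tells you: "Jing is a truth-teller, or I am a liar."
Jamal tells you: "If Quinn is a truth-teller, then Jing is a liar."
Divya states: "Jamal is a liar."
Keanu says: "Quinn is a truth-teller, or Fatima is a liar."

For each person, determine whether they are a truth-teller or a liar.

Consider Fatima. Suppose Fatima is a liar.
Then no assignment of the remaining roles makes every statement match its speaker's type — contradiction.
So Fatima is a truth-teller.
Consider Jing. Suppose Jing is a liar.
Then whichever role Quinn has, Quinn's statement has the wrong truth value — contradiction.
So Jing is a truth-teller.
With that fixed, Quinn's statement is true, so Quinn is a truth-teller.
With that fixed, Jamal's statement is false, so Jamal is a liar.
With that fixed, Divya's statement is true, so Divya is a truth-teller.
With that fixed, Keanu's statement is true, so Keanu is a truth-teller.

Fatima: truth-teller, Jing: truth-teller, Quinn: truth-teller, Jamal: liar, Divya: truth-teller, Keanu: truth-teller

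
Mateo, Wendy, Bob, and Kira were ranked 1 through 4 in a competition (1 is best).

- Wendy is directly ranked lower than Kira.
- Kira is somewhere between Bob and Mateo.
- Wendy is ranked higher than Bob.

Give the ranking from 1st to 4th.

Mateo, Kira, Wendy, Bob

From clue 1: Wendy is in {2,3,4}.
From clues 1–2: Kira → rank 2, Wendy → rank 3.
From clues 1–3: Mateo → rank 1, Bob → rank 4.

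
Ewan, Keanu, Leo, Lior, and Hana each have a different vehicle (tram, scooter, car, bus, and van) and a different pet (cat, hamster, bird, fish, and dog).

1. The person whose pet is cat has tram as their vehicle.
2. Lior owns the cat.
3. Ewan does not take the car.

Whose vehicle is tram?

With clues 1–2, Ewan, Hana, Keanu, and Leo are impossible for the one with vehicle tram.
That leaves Lior.

Lior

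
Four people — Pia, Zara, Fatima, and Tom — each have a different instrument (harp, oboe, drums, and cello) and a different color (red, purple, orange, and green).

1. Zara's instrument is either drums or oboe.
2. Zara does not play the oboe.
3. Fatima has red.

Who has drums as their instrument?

With clues 1–2, Fatima, Pia, and Tom are impossible for the one with instrument drums.
That leaves Zara.

Zara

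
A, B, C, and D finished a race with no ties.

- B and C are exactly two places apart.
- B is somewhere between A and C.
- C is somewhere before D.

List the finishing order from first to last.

C, D, B, A

From clues 1–2: A is in {1,4}.
From clues 1–3: C → place 1, D → place 2, B → place 3, A → place 4.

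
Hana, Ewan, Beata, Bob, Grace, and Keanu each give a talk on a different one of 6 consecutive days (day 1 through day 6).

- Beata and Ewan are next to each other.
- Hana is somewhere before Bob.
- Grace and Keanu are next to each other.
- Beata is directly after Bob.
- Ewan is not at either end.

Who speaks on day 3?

With clues 1–3, Bob is ruled out for day 3.
With clues 1–4, Ewan is ruled out for day 3.
With clues 1–5, Grace, Hana, and Keanu are ruled out for day 3.
So day 3 is Beata.

Beata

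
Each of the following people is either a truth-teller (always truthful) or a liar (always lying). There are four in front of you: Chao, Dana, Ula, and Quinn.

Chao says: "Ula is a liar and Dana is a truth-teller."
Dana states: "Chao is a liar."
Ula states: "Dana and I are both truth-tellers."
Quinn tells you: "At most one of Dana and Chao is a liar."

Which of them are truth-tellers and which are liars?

Chao: liar, Dana: truth-teller, Ula: truth-teller, Quinn: truth-teller

Consider Chao. Suppose Chao is a truth-teller.
Then no assignment of the remaining roles makes every statement match its speaker's type — contradiction.
So Chao is a liar.
With that fixed, Dana's statement is true, so Dana is a truth-teller.
With that fixed, Quinn's statement is true, so Quinn is a truth-teller.
Consider Ula. Suppose Ula is a liar.
Then Chao's statement comes out true, contradicting Chao being a liar.
So Ula is a truth-teller.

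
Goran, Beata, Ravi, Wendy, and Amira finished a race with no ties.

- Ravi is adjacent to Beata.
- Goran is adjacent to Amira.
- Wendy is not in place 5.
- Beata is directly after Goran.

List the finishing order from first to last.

From clues 1–2: Wendy is in {1,3,5}.
From clues 1–3: Wendy is in {1,3}.
From clues 1–4: Wendy → place 1, Amira → place 2, Goran → place 3, Beata → place 4, Ravi → place 5.

Wendy, Amira, Goran, Beata, Ravi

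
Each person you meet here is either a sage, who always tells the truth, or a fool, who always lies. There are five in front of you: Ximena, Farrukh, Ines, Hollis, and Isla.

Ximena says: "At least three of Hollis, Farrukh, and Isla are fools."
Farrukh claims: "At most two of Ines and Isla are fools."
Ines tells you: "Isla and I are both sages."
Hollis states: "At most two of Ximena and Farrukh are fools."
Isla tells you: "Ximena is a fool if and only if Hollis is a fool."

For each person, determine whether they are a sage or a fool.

Regardless of anyone's role, Farrukh's statement is true, so Farrukh is a sage.
With that fixed, Hollis's statement is true, so Hollis is a sage.
With that fixed, Ximena's statement is false, so Ximena is a fool.
With that fixed, Isla's statement is false, so Isla is a fool.
With that fixed, Ines's statement is false, so Ines is a fool.

Ximena: fool, Farrukh: sage, Ines: fool, Hollis: sage, Isla: fool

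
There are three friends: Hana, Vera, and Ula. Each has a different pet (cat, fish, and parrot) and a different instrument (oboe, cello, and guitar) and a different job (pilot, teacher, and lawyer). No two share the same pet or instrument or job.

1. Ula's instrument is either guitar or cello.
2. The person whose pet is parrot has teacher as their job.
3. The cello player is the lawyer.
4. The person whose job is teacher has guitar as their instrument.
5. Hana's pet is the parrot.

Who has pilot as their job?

Vera

With clues 1–4, Ula is impossible for the one with job pilot.
With clues 1–5, Hana is impossible for the one with job pilot.
That leaves Vera.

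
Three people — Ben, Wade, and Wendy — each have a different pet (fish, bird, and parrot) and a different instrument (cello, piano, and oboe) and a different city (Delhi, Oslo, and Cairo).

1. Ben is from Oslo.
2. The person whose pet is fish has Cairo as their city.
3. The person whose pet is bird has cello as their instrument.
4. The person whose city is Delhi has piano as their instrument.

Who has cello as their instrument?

Ben

With clues 1–4, Wade and Wendy are impossible for the one with instrument cello.
That leaves Ben.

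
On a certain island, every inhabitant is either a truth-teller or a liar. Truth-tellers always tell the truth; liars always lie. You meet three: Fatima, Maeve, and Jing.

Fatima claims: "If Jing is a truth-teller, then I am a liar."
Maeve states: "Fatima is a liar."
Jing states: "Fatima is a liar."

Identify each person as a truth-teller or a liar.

Fatima: truth-teller, Maeve: liar, Jing: liar

Consider Fatima. Suppose Fatima is a liar.
Then Fatima's own statement would have to be false, but it can't be — contradiction.
So Fatima is a truth-teller.
With that fixed, Maeve's statement is false, so Maeve is a liar.
With that fixed, Jing's statement is false, so Jing is a liar.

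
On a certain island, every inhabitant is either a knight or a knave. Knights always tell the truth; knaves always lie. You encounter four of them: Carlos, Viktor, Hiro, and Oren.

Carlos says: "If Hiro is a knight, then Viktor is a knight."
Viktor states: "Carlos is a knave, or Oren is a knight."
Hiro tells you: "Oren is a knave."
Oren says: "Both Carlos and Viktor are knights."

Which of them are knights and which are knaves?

Carlos: knight, Viktor: knight, Hiro: knave, Oren: knight

Consider Carlos. Suppose Carlos is a knave.
Then no assignment of the remaining roles makes every statement match its speaker's type — contradiction.
So Carlos is a knight.
Consider Viktor. Suppose Viktor is a knave.
Then no assignment of the remaining roles makes every statement match its speaker's type — contradiction.
So Viktor is a knight.
With that fixed, Oren's statement is true, so Oren is a knight.
With that fixed, Hiro's statement is false, so Hiro is a knave.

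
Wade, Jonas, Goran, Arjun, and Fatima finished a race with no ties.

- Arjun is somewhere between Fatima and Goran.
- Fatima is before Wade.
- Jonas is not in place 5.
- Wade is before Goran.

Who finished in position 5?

With clue 1, Arjun is ruled out for place 5.
With clues 1–2, Fatima is ruled out for place 5.
With clues 1–3, Jonas is ruled out for place 5.
With clues 1–4, Wade is ruled out for place 5.
So place 5 is Goran.

Goran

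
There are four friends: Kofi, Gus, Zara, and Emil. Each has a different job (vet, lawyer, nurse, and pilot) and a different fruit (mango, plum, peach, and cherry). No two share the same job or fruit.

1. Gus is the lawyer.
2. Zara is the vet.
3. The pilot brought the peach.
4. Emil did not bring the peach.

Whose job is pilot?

Clue 1 rules out Gus for the one with job pilot.
With clues 1–2, Zara is impossible for the one with job pilot.
With clues 1–4, Emil is impossible for the one with job pilot.
That leaves Kofi.

Kofi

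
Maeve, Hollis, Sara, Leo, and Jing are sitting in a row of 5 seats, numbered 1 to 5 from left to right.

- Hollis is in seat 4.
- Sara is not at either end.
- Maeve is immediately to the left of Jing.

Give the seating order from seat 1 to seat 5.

Maeve, Jing, Sara, Hollis, Leo

From clue 1: Hollis → seat 4.
From clues 1–2: Sara is in {2,3}.
From clues 1–3: Maeve → seat 1, Jing → seat 2, Sara → seat 3, Leo → seat 5.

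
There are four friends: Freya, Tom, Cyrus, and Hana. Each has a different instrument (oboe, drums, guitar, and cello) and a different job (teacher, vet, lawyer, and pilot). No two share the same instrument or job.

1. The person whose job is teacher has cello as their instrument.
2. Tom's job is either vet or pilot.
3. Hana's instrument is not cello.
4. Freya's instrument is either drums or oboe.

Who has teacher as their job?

Cyrus

With clues 1–2, Tom is impossible for the one with job teacher.
With clues 1–3, Hana is impossible for the one with job teacher.
With clues 1–4, Freya is impossible for the one with job teacher.
That leaves Cyrus.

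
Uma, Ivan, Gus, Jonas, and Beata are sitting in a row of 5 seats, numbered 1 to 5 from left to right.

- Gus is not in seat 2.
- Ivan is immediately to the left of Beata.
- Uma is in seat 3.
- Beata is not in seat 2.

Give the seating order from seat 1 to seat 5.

Gus, Jonas, Uma, Ivan, Beata

From clue 1: Gus is in {1,3,4,5}.
From clues 1–2: Ivan is in {1,2,3,4}.
From clues 1–3: Uma → seat 3.
From clues 1–4: Gus → seat 1, Jonas → seat 2, Ivan → seat 4, Beata → seat 5.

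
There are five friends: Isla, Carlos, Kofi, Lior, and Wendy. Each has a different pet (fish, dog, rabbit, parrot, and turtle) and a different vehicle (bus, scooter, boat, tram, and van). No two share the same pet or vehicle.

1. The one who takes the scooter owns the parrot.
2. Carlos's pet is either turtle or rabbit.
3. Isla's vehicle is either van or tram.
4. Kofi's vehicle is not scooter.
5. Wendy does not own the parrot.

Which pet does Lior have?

parrot

With clues 1–5, dog, fish, rabbit, and turtle are impossible for Lior's pet.
That leaves parrot.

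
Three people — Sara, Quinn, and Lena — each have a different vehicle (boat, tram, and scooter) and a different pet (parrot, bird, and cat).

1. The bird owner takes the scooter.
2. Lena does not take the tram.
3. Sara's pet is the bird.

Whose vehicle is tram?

With clues 1–2, Lena is impossible for the one with vehicle tram.
With clues 1–3, Sara is impossible for the one with vehicle tram.
That leaves Quinn.

Quinn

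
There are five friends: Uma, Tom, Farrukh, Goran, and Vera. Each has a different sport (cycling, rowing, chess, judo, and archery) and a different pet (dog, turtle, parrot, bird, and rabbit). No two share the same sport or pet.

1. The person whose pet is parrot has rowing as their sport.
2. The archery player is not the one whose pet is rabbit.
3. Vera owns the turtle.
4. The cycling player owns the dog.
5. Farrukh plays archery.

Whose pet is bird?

Farrukh

With clues 1–3, Vera is impossible for the one with pet bird.
With clues 1–5, Goran, Tom, and Uma are impossible for the one with pet bird.
That leaves Farrukh.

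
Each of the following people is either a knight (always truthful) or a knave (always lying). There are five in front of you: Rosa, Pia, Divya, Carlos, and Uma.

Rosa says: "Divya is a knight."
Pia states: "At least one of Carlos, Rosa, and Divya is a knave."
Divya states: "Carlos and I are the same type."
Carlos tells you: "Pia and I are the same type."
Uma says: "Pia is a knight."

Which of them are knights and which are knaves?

Rosa: knave, Pia: knight, Divya: knave, Carlos: knight, Uma: knight

Consider Rosa. Suppose Rosa is a knight.
Then no assignment of the remaining roles makes every statement match its speaker's type — contradiction.
So Rosa is a knave.
With that fixed, Pia's statement is true, so Pia is a knight.
With that fixed, Uma's statement is true, so Uma is a knight.
Consider Divya. Suppose Divya is a knight.
Then Rosa's statement comes out true, contradicting Rosa being a knave.
So Divya is a knave.
Consider Carlos. Suppose Carlos is a knave.
Then Divya's statement comes out true, contradicting Divya being a knave.
So Carlos is a knight.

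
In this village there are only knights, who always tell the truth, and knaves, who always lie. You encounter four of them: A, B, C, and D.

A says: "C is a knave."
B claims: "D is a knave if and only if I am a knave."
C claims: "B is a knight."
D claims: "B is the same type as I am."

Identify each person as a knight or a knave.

Consider A. Suppose A is a knight.
Then no assignment of the remaining roles makes every statement match its speaker's type — contradiction.
So A is a knave.
Consider B. Suppose B is a knave.
Then whichever role D has, D's statement has the wrong truth value — contradiction.
So B is a knight.
With that fixed, C's statement is true, so C is a knight.
Consider D. Suppose D is a knave.
Then B's statement comes out false, contradicting B being a knight.
So D is a knight.

A: knave, B: knight, C: knight, D: knight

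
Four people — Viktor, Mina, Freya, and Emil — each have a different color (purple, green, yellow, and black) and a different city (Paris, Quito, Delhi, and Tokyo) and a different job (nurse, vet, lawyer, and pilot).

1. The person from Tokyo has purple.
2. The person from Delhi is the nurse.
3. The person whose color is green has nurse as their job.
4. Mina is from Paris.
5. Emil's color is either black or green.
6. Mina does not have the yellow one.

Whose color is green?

Emil

With clues 1–4, Mina is impossible for the one with color green.
With clues 1–6, Freya and Viktor are impossible for the one with color green.
That leaves Emil.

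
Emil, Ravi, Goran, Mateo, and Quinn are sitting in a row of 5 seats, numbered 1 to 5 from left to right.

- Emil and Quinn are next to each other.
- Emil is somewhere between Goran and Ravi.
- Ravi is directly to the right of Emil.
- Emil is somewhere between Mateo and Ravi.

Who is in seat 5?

With clues 1–2, Emil and Quinn are ruled out for seat 5.
With clues 1–3, Goran is ruled out for seat 5.
With clues 1–4, Mateo is ruled out for seat 5.
So seat 5 is Ravi.

Ravi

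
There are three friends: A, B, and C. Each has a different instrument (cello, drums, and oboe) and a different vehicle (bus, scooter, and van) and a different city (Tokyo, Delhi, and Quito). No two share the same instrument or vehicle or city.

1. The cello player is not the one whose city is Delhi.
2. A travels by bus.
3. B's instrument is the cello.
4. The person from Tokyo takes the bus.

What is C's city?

With clues 1–4, Quito and Tokyo are impossible for C's city.
That leaves Delhi.

Delhi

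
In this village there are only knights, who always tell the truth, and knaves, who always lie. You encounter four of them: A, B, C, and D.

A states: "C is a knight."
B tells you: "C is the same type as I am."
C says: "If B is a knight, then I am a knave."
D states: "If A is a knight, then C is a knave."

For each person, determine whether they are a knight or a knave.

A: knight, B: knave, C: knight, D: knave

Consider A. Suppose A is a knave.
Then no assignment of the remaining roles makes every statement match its speaker's type — contradiction.
So A is a knight.
Consider B. Suppose B is a knight.
Then whichever role C has, C's statement has the wrong truth value — contradiction.
So B is a knave.
With that fixed, C's statement is true, so C is a knight.
With that fixed, D's statement is false, so D is a knave.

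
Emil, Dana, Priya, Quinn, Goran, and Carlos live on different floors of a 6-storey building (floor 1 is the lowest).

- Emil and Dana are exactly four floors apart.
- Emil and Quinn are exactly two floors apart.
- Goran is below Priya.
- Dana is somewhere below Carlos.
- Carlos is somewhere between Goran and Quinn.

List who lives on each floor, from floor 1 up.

Goran, Dana, Carlos, Quinn, Priya, Emil

From clue 1: Emil is in {1,2,5,6}.
From clues 1–2: Quinn is in {3,4}.
From clues 1–5: Goran → floor 1, Dana → floor 2, Carlos → floor 3, Quinn → floor 4, Priya → floor 5, Emil → floor 6.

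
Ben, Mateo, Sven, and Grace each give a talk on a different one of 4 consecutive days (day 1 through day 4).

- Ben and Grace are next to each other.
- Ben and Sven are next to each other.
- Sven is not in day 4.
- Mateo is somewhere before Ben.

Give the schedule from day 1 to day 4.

From clues 1–2: Ben is in {2,3}.
From clues 1–4: Mateo → day 1, Sven → day 2, Ben → day 3, Grace → day 4.

Mateo, Sven, Ben, Grace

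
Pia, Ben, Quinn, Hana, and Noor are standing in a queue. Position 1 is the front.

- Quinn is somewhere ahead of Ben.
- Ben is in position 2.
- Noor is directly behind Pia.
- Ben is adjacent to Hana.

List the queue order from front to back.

Quinn, Ben, Hana, Pia, Noor

From clue 1: Ben is in {2,3,4,5}.
From clues 1–2: Quinn → position 1, Ben → position 2.
From clues 1–3: Pia is in {3,4}.
From clues 1–4: Hana → position 3, Pia → position 4, Noor → position 5.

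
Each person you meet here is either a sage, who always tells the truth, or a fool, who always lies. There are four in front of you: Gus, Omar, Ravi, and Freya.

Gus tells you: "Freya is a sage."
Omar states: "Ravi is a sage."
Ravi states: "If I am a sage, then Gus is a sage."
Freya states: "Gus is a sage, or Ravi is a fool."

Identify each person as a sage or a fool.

Gus: sage, Omar: sage, Ravi: sage, Freya: sage

Consider Gus. Suppose Gus is a fool.
Then whichever role Ravi has, Ravi's statement has the wrong truth value — contradiction.
So Gus is a sage.
With that fixed, Ravi's statement is true, so Ravi is a sage.
With that fixed, Freya's statement is true, so Freya is a sage.
With that fixed, Omar's statement is true, so Omar is a sage.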